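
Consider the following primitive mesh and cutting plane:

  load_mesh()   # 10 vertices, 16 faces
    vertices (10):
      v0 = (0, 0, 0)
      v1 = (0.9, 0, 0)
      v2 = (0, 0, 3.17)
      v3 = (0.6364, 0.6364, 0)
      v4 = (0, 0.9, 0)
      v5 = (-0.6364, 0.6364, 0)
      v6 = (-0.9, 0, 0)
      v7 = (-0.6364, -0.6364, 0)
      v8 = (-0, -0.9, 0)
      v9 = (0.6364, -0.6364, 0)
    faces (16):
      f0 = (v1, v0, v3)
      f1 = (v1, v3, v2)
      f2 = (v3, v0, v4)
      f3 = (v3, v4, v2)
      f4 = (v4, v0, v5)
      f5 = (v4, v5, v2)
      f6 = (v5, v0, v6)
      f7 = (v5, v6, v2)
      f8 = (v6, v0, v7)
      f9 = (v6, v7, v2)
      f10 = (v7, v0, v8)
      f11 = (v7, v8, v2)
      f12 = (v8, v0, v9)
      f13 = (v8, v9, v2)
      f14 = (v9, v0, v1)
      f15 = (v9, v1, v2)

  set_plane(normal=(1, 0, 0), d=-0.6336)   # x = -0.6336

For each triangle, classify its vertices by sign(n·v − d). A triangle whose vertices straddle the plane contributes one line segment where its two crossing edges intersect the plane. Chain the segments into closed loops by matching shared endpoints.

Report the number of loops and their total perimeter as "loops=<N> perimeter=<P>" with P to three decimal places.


loops=1 perimeter=3.545

Straddling triangles (8 of 16):
  (v4,v0,v5) [++-] → (-0.6336, 0.6336, 0)–(-0.6336, 0.63756, 0)  len=0.0040
  (v4,v5,v2) [+-+] → (-0.6336, 0.63756, 0)–(-0.6336, 0.6336, 0.0139472)  len=0.0145
  (v5,v0,v6) [-+-] → (-0.6336, 0.6336, 0)–(-0.6336, 0, 0)  len=0.6336
  (v5,v6,v2) [--+] → (-0.6336, 0, 0.93832)–(-0.6336, 0.6336, 0.0139472)  len=1.1207
  (v6,v0,v7) [-+-] → (-0.6336, 0, 0)–(-0.6336, -0.6336, 0)  len=0.6336
  (v6,v7,v2) [--+] → (-0.6336, -0.6336, 0.0139472)–(-0.6336, 0, 0.93832)  len=1.1207
  (v7,v0,v8) [-++] → (-0.6336, -0.6336, 0)–(-0.6336, -0.63756, 0)  len=0.0040
  (v7,v8,v2) [-++] → (-0.6336, -0.63756, 0)–(-0.6336, -0.6336, 0.0139472)  len=0.0145

Chained into 1 loop(s):
  loop 1: 8 segments, perimeter = 3.5455
Total perimeter = 3.545


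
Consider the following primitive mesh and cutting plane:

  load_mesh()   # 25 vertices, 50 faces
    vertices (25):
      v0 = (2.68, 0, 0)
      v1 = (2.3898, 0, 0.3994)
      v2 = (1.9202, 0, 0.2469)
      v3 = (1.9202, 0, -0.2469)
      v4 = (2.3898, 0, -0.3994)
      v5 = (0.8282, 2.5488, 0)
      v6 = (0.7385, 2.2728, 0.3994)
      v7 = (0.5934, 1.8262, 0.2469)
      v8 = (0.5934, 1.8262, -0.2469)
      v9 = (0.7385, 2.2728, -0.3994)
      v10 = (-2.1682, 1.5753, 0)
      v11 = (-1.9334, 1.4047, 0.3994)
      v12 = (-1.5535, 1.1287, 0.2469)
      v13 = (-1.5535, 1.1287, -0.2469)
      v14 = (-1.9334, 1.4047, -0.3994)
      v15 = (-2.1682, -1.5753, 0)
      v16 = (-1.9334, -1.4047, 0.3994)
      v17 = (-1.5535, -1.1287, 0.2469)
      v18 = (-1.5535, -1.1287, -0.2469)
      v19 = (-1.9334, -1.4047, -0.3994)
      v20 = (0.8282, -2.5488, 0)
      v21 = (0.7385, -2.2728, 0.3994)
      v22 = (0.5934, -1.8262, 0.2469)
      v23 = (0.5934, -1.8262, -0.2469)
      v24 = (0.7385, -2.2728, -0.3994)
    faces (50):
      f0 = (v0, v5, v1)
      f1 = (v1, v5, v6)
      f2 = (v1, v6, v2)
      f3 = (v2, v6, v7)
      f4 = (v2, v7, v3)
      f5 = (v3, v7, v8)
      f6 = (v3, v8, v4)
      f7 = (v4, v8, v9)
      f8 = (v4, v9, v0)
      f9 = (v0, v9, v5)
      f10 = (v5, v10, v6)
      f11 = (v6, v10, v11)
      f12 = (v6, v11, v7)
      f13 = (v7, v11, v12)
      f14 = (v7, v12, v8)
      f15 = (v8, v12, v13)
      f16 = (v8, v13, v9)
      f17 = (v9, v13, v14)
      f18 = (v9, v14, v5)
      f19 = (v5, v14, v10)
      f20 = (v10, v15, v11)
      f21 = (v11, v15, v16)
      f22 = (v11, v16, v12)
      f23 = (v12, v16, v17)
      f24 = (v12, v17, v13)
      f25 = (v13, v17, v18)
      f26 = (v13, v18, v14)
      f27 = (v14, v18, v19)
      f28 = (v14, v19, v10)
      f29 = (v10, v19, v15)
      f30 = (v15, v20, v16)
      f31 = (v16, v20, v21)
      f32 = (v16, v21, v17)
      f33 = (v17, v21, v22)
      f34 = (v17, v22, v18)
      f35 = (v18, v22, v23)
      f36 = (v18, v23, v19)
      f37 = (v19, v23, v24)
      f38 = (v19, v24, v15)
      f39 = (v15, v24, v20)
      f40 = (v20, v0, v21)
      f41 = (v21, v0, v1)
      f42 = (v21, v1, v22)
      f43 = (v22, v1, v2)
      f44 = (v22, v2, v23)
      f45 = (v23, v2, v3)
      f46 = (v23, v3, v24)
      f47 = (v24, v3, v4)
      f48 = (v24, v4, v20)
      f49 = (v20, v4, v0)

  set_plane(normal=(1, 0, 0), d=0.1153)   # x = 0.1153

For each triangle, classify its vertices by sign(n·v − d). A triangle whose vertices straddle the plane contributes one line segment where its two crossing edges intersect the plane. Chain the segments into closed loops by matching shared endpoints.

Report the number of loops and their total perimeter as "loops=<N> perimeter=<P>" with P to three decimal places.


Straddling triangles (20 of 50):
  (v5,v10,v6) [+-+] → (0.1153, 2.31719, 0)–(0.1153, 2.12326, 0.313768)  len=0.3689
  (v6,v10,v11) [+--] → (0.1153, 2.12326, 0.313768)–(0.1153, 2.07032, 0.3994)  len=0.1007
  (v6,v11,v7) [+-+] → (0.1153, 2.07032, 0.3994)–(0.1153, 1.74645, 0.275755)  len=0.3467
  (v7,v11,v12) [+--] → (0.1153, 1.74645, 0.275755)–(0.1153, 1.67087, 0.2469)  len=0.0809
  (v7,v12,v8) [+-+] → (0.1153, 1.67087, 0.2469)–(0.1153, 1.67087, -0.136934)  len=0.3838
  (v8,v12,v13) [+--] → (0.1153, 1.67087, -0.136934)–(0.1153, 1.67087, -0.2469)  len=0.1100
  (v8,v13,v9) [+-+] → (0.1153, 1.67087, -0.2469)–(0.1153, 1.96172, -0.357935)  len=0.3113
  (v9,v13,v14) [+--] → (0.1153, 1.96172, -0.357935)–(0.1153, 2.07032, -0.3994)  len=0.1163
  (v9,v14,v5) [+-+] → (0.1153, 2.07032, -0.3994)–(0.1153, 2.25345, -0.103104)  len=0.3483
  (v5,v14,v10) [+--] → (0.1153, 2.25345, -0.103104)–(0.1153, 2.31719, 0)  len=0.1212
  (v15,v20,v16) [-+-] → (0.1153, -2.31719, 0)–(0.1153, -2.25345, 0.103104)  len=0.1212
  (v16,v20,v21) [-++] → (0.1153, -2.25345, 0.103104)–(0.1153, -2.07032, 0.3994)  len=0.3483
  (v16,v21,v17) [-+-] → (0.1153, -2.07032, 0.3994)–(0.1153, -1.96172, 0.357935)  len=0.1163
  (v17,v21,v22) [-++] → (0.1153, -1.96172, 0.357935)–(0.1153, -1.67087, 0.2469)  len=0.3113
  (v17,v22,v18) [-+-] → (0.1153, -1.67087, 0.2469)–(0.1153, -1.67087, 0.136934)  len=0.1100
  (v18,v22,v23) [-++] → (0.1153, -1.67087, 0.136934)–(0.1153, -1.67087, -0.2469)  len=0.3838
  (v18,v23,v19) [-+-] → (0.1153, -1.67087, -0.2469)–(0.1153, -1.74645, -0.275755)  len=0.0809
  (v19,v23,v24) [-++] → (0.1153, -1.74645, -0.275755)–(0.1153, -2.07032, -0.3994)  len=0.3467
  (v19,v24,v15) [-+-] → (0.1153, -2.07032, -0.3994)–(0.1153, -2.12326, -0.313768)  len=0.1007
  (v15,v24,v20) [-++] → (0.1153, -2.12326, -0.313768)–(0.1153, -2.31719, 0)  len=0.3689

Chained into 2 loop(s):
  loop 1: 10 segments, perimeter = 2.2880
  loop 2: 10 segments, perimeter = 2.2880
Total perimeter = 4.576

loops=2 perimeter=4.576


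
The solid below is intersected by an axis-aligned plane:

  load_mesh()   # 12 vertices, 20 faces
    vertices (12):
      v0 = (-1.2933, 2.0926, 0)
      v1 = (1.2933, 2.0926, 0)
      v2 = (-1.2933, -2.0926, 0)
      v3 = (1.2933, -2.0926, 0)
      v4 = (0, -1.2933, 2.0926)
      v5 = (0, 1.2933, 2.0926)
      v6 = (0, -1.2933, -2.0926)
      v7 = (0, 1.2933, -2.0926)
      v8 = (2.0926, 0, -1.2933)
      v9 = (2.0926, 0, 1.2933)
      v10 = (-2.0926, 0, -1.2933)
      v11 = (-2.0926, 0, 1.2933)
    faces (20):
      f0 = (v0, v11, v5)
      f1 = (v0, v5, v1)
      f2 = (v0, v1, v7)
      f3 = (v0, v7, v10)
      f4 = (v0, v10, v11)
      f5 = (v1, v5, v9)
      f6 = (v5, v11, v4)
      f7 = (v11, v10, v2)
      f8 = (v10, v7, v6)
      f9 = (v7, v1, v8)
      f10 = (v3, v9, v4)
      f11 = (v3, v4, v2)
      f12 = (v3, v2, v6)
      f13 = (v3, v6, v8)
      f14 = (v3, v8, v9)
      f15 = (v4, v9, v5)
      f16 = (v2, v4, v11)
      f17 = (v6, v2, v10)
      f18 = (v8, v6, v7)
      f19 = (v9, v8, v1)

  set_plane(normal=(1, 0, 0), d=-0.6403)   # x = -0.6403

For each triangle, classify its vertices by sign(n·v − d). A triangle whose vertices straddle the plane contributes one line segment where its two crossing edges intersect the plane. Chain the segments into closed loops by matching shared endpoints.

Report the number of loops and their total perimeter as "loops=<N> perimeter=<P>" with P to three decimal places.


Straddling triangles (10 of 20):
  (v0,v11,v5) [--+] → (-0.6403, 0.897572, 1.84803)–(-0.6403, 1.68903, 1.05657)  len=1.1193
  (v0,v5,v1) [-++] → (-0.6403, 1.68903, 1.05657)–(-0.6403, 2.0926, 0)  len=1.1310
  (v0,v1,v7) [-++] → (-0.6403, 2.0926, 0)–(-0.6403, 1.68903, -1.05657)  len=1.1310
  (v0,v7,v10) [-+-] → (-0.6403, 1.68903, -1.05657)–(-0.6403, 0.897572, -1.84803)  len=1.1193
  (v5,v11,v4) [+-+] → (-0.6403, 0.897572, 1.84803)–(-0.6403, -0.897572, 1.84803)  len=1.7951
  (v10,v7,v6) [-++] → (-0.6403, 0.897572, -1.84803)–(-0.6403, -0.897572, -1.84803)  len=1.7951
  (v3,v4,v2) [++-] → (-0.6403, -1.68903, 1.05657)–(-0.6403, -2.0926, 0)  len=1.1310
  (v3,v2,v6) [+-+] → (-0.6403, -2.0926, 0)–(-0.6403, -1.68903, -1.05657)  len=1.1310
  (v2,v4,v11) [-+-] → (-0.6403, -1.68903, 1.05657)–(-0.6403, -0.897572, 1.84803)  len=1.1193
  (v6,v2,v10) [+--] → (-0.6403, -1.68903, -1.05657)–(-0.6403, -0.897572, -1.84803)  len=1.1193

Chained into 1 loop(s):
  loop 1: 10 segments, perimeter = 12.5915
Total perimeter = 12.592

loops=1 perimeter=12.592


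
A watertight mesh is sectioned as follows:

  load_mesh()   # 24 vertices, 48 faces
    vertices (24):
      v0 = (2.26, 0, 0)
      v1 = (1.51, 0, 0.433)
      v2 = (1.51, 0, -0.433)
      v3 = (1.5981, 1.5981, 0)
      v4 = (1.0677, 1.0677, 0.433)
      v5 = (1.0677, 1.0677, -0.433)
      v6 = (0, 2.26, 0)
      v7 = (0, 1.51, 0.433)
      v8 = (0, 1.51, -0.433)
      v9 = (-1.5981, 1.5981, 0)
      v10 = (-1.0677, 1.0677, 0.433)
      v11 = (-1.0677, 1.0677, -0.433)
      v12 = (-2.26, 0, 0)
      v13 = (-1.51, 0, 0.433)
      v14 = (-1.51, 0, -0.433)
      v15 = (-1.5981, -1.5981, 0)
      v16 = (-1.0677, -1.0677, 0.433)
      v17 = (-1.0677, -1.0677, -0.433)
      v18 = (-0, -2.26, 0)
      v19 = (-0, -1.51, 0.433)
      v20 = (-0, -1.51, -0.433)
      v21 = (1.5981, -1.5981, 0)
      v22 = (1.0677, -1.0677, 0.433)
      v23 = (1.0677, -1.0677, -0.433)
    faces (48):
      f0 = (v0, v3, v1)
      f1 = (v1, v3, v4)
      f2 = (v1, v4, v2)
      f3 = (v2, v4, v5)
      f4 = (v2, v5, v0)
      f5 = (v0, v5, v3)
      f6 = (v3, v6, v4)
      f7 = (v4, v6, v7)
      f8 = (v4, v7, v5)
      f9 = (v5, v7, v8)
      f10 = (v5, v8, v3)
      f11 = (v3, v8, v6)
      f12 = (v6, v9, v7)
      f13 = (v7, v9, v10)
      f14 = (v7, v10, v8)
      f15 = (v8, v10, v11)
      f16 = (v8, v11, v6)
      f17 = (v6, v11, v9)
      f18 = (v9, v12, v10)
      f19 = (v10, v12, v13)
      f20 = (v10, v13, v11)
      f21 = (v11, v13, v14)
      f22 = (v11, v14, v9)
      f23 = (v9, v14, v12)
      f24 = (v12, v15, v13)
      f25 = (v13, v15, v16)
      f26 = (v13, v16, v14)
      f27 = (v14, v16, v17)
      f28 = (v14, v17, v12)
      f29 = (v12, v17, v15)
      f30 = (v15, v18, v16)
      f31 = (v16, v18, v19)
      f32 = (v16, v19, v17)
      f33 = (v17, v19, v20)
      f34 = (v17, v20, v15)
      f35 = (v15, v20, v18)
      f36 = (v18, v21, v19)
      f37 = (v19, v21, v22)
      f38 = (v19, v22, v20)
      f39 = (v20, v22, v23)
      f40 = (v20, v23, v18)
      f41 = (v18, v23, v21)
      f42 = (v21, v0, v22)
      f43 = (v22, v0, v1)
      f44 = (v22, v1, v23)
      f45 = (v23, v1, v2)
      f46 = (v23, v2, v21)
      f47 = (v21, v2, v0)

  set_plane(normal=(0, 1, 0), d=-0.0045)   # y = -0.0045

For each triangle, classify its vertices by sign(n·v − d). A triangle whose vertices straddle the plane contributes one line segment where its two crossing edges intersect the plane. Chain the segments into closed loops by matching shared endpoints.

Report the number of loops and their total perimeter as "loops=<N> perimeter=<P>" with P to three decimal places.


loops=2 perimeter=5.196

Straddling triangles (12 of 48):
  (v12,v15,v13) [+-+] → (-2.25814, -0.0045, 0)–(-1.51025, -0.0045, 0.431781)  len=0.8636
  (v13,v15,v16) [+--] → (-1.51025, -0.0045, 0.431781)–(-1.50814, -0.0045, 0.433)  len=0.0024
  (v13,v16,v14) [+-+] → (-1.50814, -0.0045, 0.433)–(-1.50814, -0.0045, -0.42935)  len=0.8624
  (v14,v16,v17) [+--] → (-1.50814, -0.0045, -0.42935)–(-1.50814, -0.0045, -0.433)  len=0.0036
  (v14,v17,v12) [+-+] → (-1.50814, -0.0045, -0.433)–(-2.25497, -0.0045, -0.00182495)  len=0.8624
  (v12,v17,v15) [+--] → (-2.25497, -0.0045, -0.00182495)–(-2.25814, -0.0045, 0)  len=0.0037
  (v21,v0,v22) [-+-] → (2.25814, -0.0045, 0)–(2.25497, -0.0045, 0.00182495)  len=0.0037
  (v22,v0,v1) [-++] → (2.25497, -0.0045, 0.00182495)–(1.50814, -0.0045, 0.433)  len=0.8624
  (v22,v1,v23) [-+-] → (1.50814, -0.0045, 0.433)–(1.50814, -0.0045, 0.42935)  len=0.0036
  (v23,v1,v2) [-++] → (1.50814, -0.0045, 0.42935)–(1.50814, -0.0045, -0.433)  len=0.8624
  (v23,v2,v21) [-+-] → (1.50814, -0.0045, -0.433)–(1.51025, -0.0045, -0.431781)  len=0.0024
  (v21,v2,v0) [-++] → (1.51025, -0.0045, -0.431781)–(2.25814, -0.0045, 0)  len=0.8636

Chained into 2 loop(s):
  loop 1: 6 segments, perimeter = 2.5980
  loop 2: 6 segments, perimeter = 2.5980
Total perimeter = 5.196


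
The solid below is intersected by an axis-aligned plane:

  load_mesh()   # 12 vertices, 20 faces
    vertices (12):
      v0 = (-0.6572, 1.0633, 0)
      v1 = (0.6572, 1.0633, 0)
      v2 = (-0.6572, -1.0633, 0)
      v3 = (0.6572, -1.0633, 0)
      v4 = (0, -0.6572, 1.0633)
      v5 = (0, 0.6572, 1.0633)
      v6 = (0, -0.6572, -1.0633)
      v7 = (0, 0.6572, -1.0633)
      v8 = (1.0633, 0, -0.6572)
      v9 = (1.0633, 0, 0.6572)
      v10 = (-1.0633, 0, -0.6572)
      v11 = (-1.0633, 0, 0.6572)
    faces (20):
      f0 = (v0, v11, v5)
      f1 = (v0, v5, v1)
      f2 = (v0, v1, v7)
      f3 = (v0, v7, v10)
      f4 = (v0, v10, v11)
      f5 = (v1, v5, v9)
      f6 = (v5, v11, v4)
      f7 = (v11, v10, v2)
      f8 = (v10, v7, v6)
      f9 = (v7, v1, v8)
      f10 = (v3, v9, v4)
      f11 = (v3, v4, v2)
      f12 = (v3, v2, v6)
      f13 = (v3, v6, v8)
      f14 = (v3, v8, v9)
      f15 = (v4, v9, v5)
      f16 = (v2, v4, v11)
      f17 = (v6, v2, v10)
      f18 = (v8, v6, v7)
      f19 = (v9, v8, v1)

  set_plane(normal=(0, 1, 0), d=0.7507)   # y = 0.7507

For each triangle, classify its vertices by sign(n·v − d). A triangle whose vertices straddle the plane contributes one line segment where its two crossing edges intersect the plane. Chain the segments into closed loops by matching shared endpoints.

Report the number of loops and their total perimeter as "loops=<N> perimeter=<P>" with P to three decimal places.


loops=1 perimeter=4.915

Straddling triangles (8 of 20):
  (v0,v11,v5) [+--] → (-0.77659, 0.7507, 0.19321)–(-0.151313, 0.7507, 0.818487)  len=0.8843
  (v0,v5,v1) [+-+] → (-0.151313, 0.7507, 0.818487)–(0.151313, 0.7507, 0.818487)  len=0.3026
  (v0,v1,v7) [++-] → (0.151313, 0.7507, -0.818487)–(-0.151313, 0.7507, -0.818487)  len=0.3026
  (v0,v7,v10) [+--] → (-0.151313, 0.7507, -0.818487)–(-0.77659, 0.7507, -0.19321)  len=0.8843
  (v0,v10,v11) [+--] → (-0.77659, 0.7507, -0.19321)–(-0.77659, 0.7507, 0.19321)  len=0.3864
  (v1,v5,v9) [+--] → (0.151313, 0.7507, 0.818487)–(0.77659, 0.7507, 0.19321)  len=0.8843
  (v7,v1,v8) [-+-] → (0.151313, 0.7507, -0.818487)–(0.77659, 0.7507, -0.19321)  len=0.8843
  (v9,v8,v1) [--+] → (0.77659, 0.7507, -0.19321)–(0.77659, 0.7507, 0.19321)  len=0.3864

Chained into 1 loop(s):
  loop 1: 8 segments, perimeter = 4.9152
Total perimeter = 4.915


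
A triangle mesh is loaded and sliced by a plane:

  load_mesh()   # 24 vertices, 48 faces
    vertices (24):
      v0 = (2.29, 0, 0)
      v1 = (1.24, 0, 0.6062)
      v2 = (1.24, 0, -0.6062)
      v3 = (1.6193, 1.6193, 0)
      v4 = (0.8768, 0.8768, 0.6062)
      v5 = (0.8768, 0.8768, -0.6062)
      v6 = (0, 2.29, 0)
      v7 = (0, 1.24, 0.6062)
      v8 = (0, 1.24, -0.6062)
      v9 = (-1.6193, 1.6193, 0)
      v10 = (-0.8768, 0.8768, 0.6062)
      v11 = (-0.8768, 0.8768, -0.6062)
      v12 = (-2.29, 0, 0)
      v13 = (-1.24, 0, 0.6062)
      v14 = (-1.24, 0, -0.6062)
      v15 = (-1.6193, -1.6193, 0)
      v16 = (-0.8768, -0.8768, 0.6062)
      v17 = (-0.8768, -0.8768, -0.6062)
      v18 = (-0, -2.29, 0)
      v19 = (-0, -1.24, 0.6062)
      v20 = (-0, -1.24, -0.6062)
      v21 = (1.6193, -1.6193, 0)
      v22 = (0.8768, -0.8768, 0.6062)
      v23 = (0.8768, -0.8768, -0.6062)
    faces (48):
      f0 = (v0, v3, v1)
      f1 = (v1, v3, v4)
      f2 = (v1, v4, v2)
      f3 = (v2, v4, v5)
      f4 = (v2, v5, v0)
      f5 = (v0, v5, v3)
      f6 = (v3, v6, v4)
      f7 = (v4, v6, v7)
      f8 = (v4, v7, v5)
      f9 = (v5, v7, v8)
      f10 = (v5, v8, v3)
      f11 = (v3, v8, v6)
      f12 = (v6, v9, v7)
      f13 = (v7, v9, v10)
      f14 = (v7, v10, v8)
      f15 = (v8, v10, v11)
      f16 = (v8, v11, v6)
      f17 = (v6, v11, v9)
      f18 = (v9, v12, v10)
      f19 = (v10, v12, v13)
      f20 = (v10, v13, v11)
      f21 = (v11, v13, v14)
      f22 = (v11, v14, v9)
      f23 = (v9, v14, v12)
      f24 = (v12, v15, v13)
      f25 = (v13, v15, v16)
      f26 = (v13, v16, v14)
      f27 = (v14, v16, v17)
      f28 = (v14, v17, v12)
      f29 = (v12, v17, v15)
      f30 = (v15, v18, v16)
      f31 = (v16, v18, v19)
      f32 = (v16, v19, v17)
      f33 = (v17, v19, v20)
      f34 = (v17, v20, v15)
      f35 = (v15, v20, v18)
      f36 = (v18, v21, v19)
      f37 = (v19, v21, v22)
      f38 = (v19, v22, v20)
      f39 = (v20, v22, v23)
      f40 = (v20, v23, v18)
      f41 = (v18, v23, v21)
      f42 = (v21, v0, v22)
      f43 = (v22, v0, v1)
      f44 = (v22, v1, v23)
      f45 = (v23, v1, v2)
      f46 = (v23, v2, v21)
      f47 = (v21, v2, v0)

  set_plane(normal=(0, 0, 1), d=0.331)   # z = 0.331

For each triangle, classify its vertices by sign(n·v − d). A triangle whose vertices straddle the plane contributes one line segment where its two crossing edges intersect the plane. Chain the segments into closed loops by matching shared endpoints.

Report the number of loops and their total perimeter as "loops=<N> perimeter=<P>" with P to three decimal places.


loops=2 perimeter=18.103

Straddling triangles (32 of 48):
  (v0,v3,v1) [--+] → (1.41219, 0.735123, 0.331)–(1.71667, 0, 0.331)  len=0.7957
  (v1,v3,v4) [+-+] → (1.41219, 0.735123, 0.331)–(1.21388, 1.21388, 0.331)  len=0.5182
  (v1,v4,v2) [++-] → (0.959242, 0.677777, 0.331)–(1.24, 0, 0.331)  len=0.7336
  (v2,v4,v5) [-+-] → (0.959242, 0.677777, 0.331)–(0.8768, 0.8768, 0.331)  len=0.2154
  (v3,v6,v4) [--+] → (0.478754, 1.51836, 0.331)–(1.21388, 1.21388, 0.331)  len=0.7957
  (v4,v6,v7) [+-+] → (0.478754, 1.51836, 0.331)–(0, 1.71667, 0.331)  len=0.5182
  (v4,v7,v5) [++-] → (0.199023, 1.15756, 0.331)–(0.8768, 0.8768, 0.331)  len=0.7336
  (v5,v7,v8) [-+-] → (0.199023, 1.15756, 0.331)–(0, 1.24, 0.331)  len=0.2154
  (v6,v9,v7) [--+] → (-0.735123, 1.41219, 0.331)–(0, 1.71667, 0.331)  len=0.7957
  (v7,v9,v10) [+-+] → (-0.735123, 1.41219, 0.331)–(-1.21388, 1.21388, 0.331)  len=0.5182
  (v7,v10,v8) [++-] → (-0.677777, 0.959242, 0.331)–(0, 1.24, 0.331)  len=0.7336
  (v8,v10,v11) [-+-] → (-0.677777, 0.959242, 0.331)–(-0.8768, 0.8768, 0.331)  len=0.2154
  (v9,v12,v10) [--+] → (-1.51836, 0.478754, 0.331)–(-1.21388, 1.21388, 0.331)  len=0.7957
  (v10,v12,v13) [+-+] → (-1.51836, 0.478754, 0.331)–(-1.71667, 0, 0.331)  len=0.5182
  (v10,v13,v11) [++-] → (-1.15756, 0.199023, 0.331)–(-0.8768, 0.8768, 0.331)  len=0.7336
  (v11,v13,v14) [-+-] → (-1.15756, 0.199023, 0.331)–(-1.24, 0, 0.331)  len=0.2154
  (v12,v15,v13) [--+] → (-1.41219, -0.735123, 0.331)–(-1.71667, 0, 0.331)  len=0.7957
  (v13,v15,v16) [+-+] → (-1.41219, -0.735123, 0.331)–(-1.21388, -1.21388, 0.331)  len=0.5182
  (v13,v16,v14) [++-] → (-0.959242, -0.677777, 0.331)–(-1.24, 0, 0.331)  len=0.7336
  (v14,v16,v17) [-+-] → (-0.959242, -0.677777, 0.331)–(-0.8768, -0.8768, 0.331)  len=0.2154
  (v15,v18,v16) [--+] → (-0.478754, -1.51836, 0.331)–(-1.21388, -1.21388, 0.331)  len=0.7957
  (v16,v18,v19) [+-+] → (-0.478754, -1.51836, 0.331)–(0, -1.71667, 0.331)  len=0.5182
  (v16,v19,v17) [++-] → (-0.199023, -1.15756, 0.331)–(-0.8768, -0.8768, 0.331)  len=0.7336
  (v17,v19,v20) [-+-] → (-0.199023, -1.15756, 0.331)–(0, -1.24, 0.331)  len=0.2154
  (v18,v21,v19) [--+] → (0.735123, -1.41219, 0.331)–(0, -1.71667, 0.331)  len=0.7957
  (v19,v21,v22) [+-+] → (0.735123, -1.41219, 0.331)–(1.21388, -1.21388, 0.331)  len=0.5182
  (v19,v22,v20) [++-] → (0.677777, -0.959242, 0.331)–(0, -1.24, 0.331)  len=0.7336
  (v20,v22,v23) [-+-] → (0.677777, -0.959242, 0.331)–(0.8768, -0.8768, 0.331)  len=0.2154
  (v21,v0,v22) [--+] → (1.51836, -0.478754, 0.331)–(1.21388, -1.21388, 0.331)  len=0.7957
  (v22,v0,v1) [+-+] → (1.51836, -0.478754, 0.331)–(1.71667, 0, 0.331)  len=0.5182
  (v22,v1,v23) [++-] → (1.15756, -0.199023, 0.331)–(0.8768, -0.8768, 0.331)  len=0.7336
  (v23,v1,v2) [-+-] → (1.15756, -0.199023, 0.331)–(1.24, 0, 0.331)  len=0.2154

Chained into 2 loop(s):
  loop 1: 16 segments, perimeter = 10.5111
  loop 2: 16 segments, perimeter = 7.5924
Total perimeter = 18.103


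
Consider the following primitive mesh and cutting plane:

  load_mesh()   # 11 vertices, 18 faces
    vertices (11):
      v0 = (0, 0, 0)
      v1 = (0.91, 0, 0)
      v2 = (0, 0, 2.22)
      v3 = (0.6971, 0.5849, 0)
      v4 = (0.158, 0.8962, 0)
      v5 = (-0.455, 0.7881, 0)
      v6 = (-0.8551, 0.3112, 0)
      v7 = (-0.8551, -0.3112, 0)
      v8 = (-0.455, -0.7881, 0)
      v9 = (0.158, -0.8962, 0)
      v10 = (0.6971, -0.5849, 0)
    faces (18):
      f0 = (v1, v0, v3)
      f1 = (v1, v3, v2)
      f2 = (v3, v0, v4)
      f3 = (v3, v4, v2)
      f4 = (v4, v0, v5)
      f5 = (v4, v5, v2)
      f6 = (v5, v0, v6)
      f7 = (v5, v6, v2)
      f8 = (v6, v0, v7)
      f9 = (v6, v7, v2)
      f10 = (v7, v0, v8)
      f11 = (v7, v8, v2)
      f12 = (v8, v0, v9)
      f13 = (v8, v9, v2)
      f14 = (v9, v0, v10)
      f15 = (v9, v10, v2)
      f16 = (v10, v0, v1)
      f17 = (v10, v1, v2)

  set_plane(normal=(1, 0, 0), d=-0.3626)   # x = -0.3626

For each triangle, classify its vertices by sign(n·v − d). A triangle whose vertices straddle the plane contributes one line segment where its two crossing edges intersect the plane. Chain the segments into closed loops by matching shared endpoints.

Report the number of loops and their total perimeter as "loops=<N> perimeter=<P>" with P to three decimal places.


Straddling triangles (10 of 18):
  (v4,v0,v5) [++-] → (-0.3626, 0.628055, 0)–(-0.3626, 0.804394, 0)  len=0.1763
  (v4,v5,v2) [+-+] → (-0.3626, 0.804394, 0)–(-0.3626, 0.628055, 0.450831)  len=0.4841
  (v5,v0,v6) [-+-] → (-0.3626, 0.628055, 0)–(-0.3626, 0.131962, 0)  len=0.4961
  (v5,v6,v2) [--+] → (-0.3626, 0.131962, 1.27862)–(-0.3626, 0.628055, 0.450831)  len=0.9651
  (v6,v0,v7) [-+-] → (-0.3626, 0.131962, 0)–(-0.3626, -0.131962, 0)  len=0.2639
  (v6,v7,v2) [--+] → (-0.3626, -0.131962, 1.27862)–(-0.3626, 0.131962, 1.27862)  len=0.2639
  (v7,v0,v8) [-+-] → (-0.3626, -0.131962, 0)–(-0.3626, -0.628055, 0)  len=0.4961
  (v7,v8,v2) [--+] → (-0.3626, -0.628055, 0.450831)–(-0.3626, -0.131962, 1.27862)  len=0.9651
  (v8,v0,v9) [-++] → (-0.3626, -0.628055, 0)–(-0.3626, -0.804394, 0)  len=0.1763
  (v8,v9,v2) [-++] → (-0.3626, -0.804394, 0)–(-0.3626, -0.628055, 0.450831)  len=0.4841

Chained into 1 loop(s):
  loop 1: 10 segments, perimeter = 4.7710
Total perimeter = 4.771

loops=1 perimeter=4.771


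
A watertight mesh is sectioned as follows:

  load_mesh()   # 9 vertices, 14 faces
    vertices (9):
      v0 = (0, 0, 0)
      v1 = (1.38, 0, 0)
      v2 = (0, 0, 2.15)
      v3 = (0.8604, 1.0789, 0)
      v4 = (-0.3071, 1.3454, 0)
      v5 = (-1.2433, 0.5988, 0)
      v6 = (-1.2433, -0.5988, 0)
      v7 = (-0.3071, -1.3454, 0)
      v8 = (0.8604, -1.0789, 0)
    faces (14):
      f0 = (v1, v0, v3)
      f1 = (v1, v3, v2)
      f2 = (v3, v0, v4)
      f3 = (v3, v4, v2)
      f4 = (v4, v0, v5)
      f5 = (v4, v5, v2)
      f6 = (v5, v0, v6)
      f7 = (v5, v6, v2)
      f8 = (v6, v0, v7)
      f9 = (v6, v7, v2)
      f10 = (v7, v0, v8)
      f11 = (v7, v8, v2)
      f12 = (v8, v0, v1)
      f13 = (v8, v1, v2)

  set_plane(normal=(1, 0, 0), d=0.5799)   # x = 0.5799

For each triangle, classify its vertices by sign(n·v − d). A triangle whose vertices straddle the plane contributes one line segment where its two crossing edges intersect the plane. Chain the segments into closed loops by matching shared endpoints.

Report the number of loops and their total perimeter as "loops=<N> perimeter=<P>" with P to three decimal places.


loops=1 perimeter=5.734

Straddling triangles (8 of 14):
  (v1,v0,v3) [+-+] → (0.5799, 0, 0)–(0.5799, 0.727167, 0)  len=0.7272
  (v1,v3,v2) [++-] → (0.5799, 0.727167, 0.700924)–(0.5799, 0, 1.24653)  len=0.9091
  (v3,v0,v4) [+--] → (0.5799, 0.727167, 0)–(0.5799, 1.14293, 0)  len=0.4158
  (v3,v4,v2) [+--] → (0.5799, 1.14293, 0)–(0.5799, 0.727167, 0.700924)  len=0.8150
  (v7,v0,v8) [--+] → (0.5799, -0.727167, 0)–(0.5799, -1.14293, 0)  len=0.4158
  (v7,v8,v2) [-+-] → (0.5799, -1.14293, 0)–(0.5799, -0.727167, 0.700924)  len=0.8150
  (v8,v0,v1) [+-+] → (0.5799, -0.727167, 0)–(0.5799, 0, 0)  len=0.7272
  (v8,v1,v2) [++-] → (0.5799, 0, 1.24653)–(0.5799, -0.727167, 0.700924)  len=0.9091

Chained into 1 loop(s):
  loop 1: 8 segments, perimeter = 5.7340
Total perimeter = 5.734


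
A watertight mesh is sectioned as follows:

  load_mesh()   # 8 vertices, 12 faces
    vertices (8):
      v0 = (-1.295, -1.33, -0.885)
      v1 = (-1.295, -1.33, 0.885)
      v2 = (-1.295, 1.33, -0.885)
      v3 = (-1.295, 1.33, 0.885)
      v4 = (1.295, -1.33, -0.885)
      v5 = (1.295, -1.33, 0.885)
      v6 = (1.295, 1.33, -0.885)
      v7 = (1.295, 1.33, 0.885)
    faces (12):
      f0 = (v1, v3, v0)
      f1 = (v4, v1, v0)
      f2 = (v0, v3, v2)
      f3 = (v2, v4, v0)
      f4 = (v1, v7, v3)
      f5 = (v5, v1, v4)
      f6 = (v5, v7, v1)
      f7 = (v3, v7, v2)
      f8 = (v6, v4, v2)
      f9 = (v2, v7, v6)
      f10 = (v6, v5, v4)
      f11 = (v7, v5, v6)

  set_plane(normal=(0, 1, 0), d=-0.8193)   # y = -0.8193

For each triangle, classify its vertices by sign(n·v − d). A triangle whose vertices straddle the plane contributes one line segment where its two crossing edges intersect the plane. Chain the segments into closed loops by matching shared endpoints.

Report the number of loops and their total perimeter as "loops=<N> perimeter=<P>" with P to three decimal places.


Straddling triangles (8 of 12):
  (v1,v3,v0) [-+-] → (-1.295, -0.8193, 0.885)–(-1.295, -0.8193, -0.545173)  len=1.4302
  (v0,v3,v2) [-++] → (-1.295, -0.8193, -0.545173)–(-1.295, -0.8193, -0.885)  len=0.3398
  (v2,v4,v0) [+--] → (0.797739, -0.8193, -0.885)–(-1.295, -0.8193, -0.885)  len=2.0927
  (v1,v7,v3) [-++] → (-0.797739, -0.8193, 0.885)–(-1.295, -0.8193, 0.885)  len=0.4973
  (v5,v7,v1) [-+-] → (1.295, -0.8193, 0.885)–(-0.797739, -0.8193, 0.885)  len=2.0927
  (v6,v4,v2) [+-+] → (1.295, -0.8193, -0.885)–(0.797739, -0.8193, -0.885)  len=0.4973
  (v6,v5,v4) [+--] → (1.295, -0.8193, 0.545173)–(1.295, -0.8193, -0.885)  len=1.4302
  (v7,v5,v6) [+-+] → (1.295, -0.8193, 0.885)–(1.295, -0.8193, 0.545173)  len=0.3398

Chained into 1 loop(s):
  loop 1: 8 segments, perimeter = 8.7200
Total perimeter = 8.720

loops=1 perimeter=8.720


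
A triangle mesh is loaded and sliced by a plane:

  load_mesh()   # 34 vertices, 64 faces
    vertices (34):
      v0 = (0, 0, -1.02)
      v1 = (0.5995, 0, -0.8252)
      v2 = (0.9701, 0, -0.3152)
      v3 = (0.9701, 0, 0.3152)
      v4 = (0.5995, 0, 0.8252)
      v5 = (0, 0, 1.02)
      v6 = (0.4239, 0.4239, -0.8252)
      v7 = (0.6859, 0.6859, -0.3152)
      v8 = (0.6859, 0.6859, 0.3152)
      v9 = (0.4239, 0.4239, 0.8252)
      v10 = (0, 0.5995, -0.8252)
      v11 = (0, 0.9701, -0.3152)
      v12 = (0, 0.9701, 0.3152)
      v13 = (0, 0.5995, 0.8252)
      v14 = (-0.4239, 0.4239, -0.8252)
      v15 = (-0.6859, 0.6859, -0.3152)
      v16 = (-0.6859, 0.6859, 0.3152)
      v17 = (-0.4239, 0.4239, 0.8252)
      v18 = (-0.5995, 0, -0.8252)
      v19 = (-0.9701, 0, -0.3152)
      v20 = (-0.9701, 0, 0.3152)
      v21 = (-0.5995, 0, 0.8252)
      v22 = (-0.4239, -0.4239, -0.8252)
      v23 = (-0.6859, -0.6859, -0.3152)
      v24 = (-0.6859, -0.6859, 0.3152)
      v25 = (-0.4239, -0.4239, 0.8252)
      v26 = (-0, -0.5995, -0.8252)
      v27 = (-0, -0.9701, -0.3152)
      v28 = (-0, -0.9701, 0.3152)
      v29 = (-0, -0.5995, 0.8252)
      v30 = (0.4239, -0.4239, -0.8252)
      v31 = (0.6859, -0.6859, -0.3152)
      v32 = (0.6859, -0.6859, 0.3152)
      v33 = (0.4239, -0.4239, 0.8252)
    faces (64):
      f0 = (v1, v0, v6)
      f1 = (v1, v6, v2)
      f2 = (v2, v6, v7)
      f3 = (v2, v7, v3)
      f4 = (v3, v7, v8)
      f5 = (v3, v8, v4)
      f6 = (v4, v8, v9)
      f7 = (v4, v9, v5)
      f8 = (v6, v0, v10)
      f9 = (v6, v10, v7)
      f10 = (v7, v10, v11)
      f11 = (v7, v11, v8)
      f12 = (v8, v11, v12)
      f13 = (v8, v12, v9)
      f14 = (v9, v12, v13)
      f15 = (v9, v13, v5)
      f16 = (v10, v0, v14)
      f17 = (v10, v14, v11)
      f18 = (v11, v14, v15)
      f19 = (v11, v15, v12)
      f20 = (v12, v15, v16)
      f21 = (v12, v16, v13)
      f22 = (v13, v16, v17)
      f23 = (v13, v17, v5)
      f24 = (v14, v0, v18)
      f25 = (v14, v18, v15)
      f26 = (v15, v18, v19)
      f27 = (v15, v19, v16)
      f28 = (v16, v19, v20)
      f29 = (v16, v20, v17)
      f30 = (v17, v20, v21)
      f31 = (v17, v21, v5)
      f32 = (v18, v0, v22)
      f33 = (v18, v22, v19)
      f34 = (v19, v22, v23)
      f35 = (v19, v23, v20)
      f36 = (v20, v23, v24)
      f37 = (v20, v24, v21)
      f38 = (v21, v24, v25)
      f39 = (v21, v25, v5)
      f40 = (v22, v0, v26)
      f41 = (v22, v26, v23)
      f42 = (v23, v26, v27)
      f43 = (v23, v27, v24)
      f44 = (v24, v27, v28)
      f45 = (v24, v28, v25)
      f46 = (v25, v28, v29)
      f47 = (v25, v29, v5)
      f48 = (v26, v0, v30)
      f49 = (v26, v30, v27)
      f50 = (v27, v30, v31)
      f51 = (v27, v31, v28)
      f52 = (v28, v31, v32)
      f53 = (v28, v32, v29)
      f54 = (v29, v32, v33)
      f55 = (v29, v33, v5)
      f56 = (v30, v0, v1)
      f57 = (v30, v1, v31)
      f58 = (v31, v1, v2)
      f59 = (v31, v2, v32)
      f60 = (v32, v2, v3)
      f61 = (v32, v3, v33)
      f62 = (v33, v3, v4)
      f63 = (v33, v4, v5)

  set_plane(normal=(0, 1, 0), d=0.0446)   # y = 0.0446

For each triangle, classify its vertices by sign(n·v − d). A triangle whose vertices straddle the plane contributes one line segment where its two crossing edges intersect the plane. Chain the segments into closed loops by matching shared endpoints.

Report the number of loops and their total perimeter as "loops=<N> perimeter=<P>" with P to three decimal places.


loops=1 perimeter=6.219

Straddling triangles (20 of 64):
  (v1,v0,v6) [--+] → (0.0446, 0.0446, -0.999504)–(0.581025, 0.0446, -0.8252)  len=0.5640
  (v1,v6,v2) [-+-] → (0.581025, 0.0446, -0.8252)–(0.912632, 0.0446, -0.368859)  len=0.5641
  (v2,v6,v7) [-++] → (0.912632, 0.0446, -0.368859)–(0.95162, 0.0446, -0.3152)  len=0.0663
  (v2,v7,v3) [-+-] → (0.95162, 0.0446, -0.3152)–(0.95162, 0.0446, 0.274209)  len=0.5894
  (v3,v7,v8) [-++] → (0.95162, 0.0446, 0.274209)–(0.95162, 0.0446, 0.3152)  len=0.0410
  (v3,v8,v4) [-+-] → (0.95162, 0.0446, 0.3152)–(0.605118, 0.0446, 0.792038)  len=0.5894
  (v4,v8,v9) [-++] → (0.605118, 0.0446, 0.792038)–(0.581025, 0.0446, 0.8252)  len=0.0410
  (v4,v9,v5) [-+-] → (0.581025, 0.0446, 0.8252)–(0.0446, 0.0446, 0.999504)  len=0.5640
  (v6,v0,v10) [+-+] → (0.0446, 0.0446, -0.999504)–(0, 0.0446, -1.00551)  len=0.0450
  (v9,v13,v5) [++-] → (0, 0.0446, 1.00551)–(0.0446, 0.0446, 0.999504)  len=0.0450
  (v10,v0,v14) [+-+] → (0, 0.0446, -1.00551)–(-0.0446, 0.0446, -0.999504)  len=0.0450
  (v13,v17,v5) [++-] → (-0.0446, 0.0446, 0.999504)–(0, 0.0446, 1.00551)  len=0.0450
  (v14,v0,v18) [+--] → (-0.0446, 0.0446, -0.999504)–(-0.581025, 0.0446, -0.8252)  len=0.5640
  (v14,v18,v15) [+-+] → (-0.581025, 0.0446, -0.8252)–(-0.605118, 0.0446, -0.792038)  len=0.0410
  (v15,v18,v19) [+--] → (-0.605118, 0.0446, -0.792038)–(-0.95162, 0.0446, -0.3152)  len=0.5894
  (v15,v19,v16) [+-+] → (-0.95162, 0.0446, -0.3152)–(-0.95162, 0.0446, -0.274209)  len=0.0410
  (v16,v19,v20) [+--] → (-0.95162, 0.0446, -0.274209)–(-0.95162, 0.0446, 0.3152)  len=0.5894
  (v16,v20,v17) [+-+] → (-0.95162, 0.0446, 0.3152)–(-0.912632, 0.0446, 0.368859)  len=0.0663
  (v17,v20,v21) [+--] → (-0.912632, 0.0446, 0.368859)–(-0.581025, 0.0446, 0.8252)  len=0.5641
  (v17,v21,v5) [+--] → (-0.581025, 0.0446, 0.8252)–(-0.0446, 0.0446, 0.999504)  len=0.5640

Chained into 1 loop(s):
  loop 1: 20 segments, perimeter = 6.2187
Total perimeter = 6.219


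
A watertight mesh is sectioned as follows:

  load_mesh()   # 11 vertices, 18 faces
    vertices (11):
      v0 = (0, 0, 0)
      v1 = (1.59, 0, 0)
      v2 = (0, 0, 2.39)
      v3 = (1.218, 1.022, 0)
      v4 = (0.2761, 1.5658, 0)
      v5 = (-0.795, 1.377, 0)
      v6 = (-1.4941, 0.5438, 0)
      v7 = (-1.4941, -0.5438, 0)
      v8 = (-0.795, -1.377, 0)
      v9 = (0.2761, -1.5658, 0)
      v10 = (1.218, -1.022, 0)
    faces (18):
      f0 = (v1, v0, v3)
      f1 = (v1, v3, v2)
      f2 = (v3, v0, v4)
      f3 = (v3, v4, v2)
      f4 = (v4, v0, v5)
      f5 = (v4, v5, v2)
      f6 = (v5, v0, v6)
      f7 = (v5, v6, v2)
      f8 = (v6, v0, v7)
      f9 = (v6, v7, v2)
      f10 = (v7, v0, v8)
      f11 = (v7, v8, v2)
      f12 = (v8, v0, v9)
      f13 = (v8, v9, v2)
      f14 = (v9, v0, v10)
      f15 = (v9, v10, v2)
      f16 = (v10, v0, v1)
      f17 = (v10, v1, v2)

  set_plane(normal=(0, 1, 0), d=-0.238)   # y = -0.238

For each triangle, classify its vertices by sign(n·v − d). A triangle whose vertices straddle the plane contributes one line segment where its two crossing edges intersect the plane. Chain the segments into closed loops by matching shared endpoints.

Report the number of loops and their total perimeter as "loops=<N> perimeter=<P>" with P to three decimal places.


loops=1 perimeter=8.097

Straddling triangles (10 of 18):
  (v6,v0,v7) [++-] → (-0.653909, -0.238, 0)–(-1.4941, -0.238, 0)  len=0.8402
  (v6,v7,v2) [+-+] → (-1.4941, -0.238, 0)–(-0.653909, -0.238, 1.34399)  len=1.5850
  (v7,v0,v8) [-+-] → (-0.653909, -0.238, 0)–(-0.137407, -0.238, 0)  len=0.5165
  (v7,v8,v2) [--+] → (-0.137407, -0.238, 1.97691)–(-0.653909, -0.238, 1.34399)  len=0.8169
  (v8,v0,v9) [-+-] → (-0.137407, -0.238, 0)–(0.0419669, -0.238, 0)  len=0.1794
  (v8,v9,v2) [--+] → (0.0419669, -0.238, 2.02672)–(-0.137407, -0.238, 1.97691)  len=0.1862
  (v9,v0,v10) [-+-] → (0.0419669, -0.238, 0)–(0.283644, -0.238, 0)  len=0.2417
  (v9,v10,v2) [--+] → (0.283644, -0.238, 1.83342)–(0.0419669, -0.238, 2.02672)  len=0.3095
  (v10,v0,v1) [-++] → (0.283644, -0.238, 0)–(1.50337, -0.238, 0)  len=1.2197
  (v10,v1,v2) [-++] → (1.50337, -0.238, 0)–(0.283644, -0.238, 1.83342)  len=2.2021

Chained into 1 loop(s):
  loop 1: 10 segments, perimeter = 8.0971
Total perimeter = 8.097


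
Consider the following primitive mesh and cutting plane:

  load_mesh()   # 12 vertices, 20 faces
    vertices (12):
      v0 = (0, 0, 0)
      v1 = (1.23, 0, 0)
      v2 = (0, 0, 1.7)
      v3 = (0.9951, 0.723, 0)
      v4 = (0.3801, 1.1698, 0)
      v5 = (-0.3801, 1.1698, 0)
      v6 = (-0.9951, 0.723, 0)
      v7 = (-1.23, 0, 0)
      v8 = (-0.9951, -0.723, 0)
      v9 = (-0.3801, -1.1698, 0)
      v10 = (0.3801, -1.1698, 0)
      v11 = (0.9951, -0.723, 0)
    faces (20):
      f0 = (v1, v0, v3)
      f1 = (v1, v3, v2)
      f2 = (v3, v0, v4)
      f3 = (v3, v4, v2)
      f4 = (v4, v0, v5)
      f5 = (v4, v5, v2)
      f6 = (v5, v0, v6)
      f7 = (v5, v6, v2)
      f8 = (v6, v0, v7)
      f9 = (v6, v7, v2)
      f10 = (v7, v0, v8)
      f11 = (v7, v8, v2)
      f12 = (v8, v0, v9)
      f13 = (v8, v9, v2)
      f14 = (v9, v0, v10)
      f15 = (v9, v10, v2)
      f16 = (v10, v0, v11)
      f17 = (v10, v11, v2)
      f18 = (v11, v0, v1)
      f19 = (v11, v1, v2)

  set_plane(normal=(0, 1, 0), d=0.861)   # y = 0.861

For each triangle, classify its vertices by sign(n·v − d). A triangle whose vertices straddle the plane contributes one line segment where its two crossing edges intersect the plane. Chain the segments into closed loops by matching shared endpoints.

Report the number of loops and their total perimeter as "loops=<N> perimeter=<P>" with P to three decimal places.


Straddling triangles (6 of 20):
  (v3,v0,v4) [--+] → (0.279762, 0.861, 0)–(0.805149, 0.861, 0)  len=0.5254
  (v3,v4,v2) [-+-] → (0.805149, 0.861, 0)–(0.279762, 0.861, 0.44876)  len=0.6910
  (v4,v0,v5) [+-+] → (0.279762, 0.861, 0)–(-0.279762, 0.861, 0)  len=0.5595
  (v4,v5,v2) [++-] → (-0.279762, 0.861, 0.44876)–(0.279762, 0.861, 0.44876)  len=0.5595
  (v5,v0,v6) [+--] → (-0.279762, 0.861, 0)–(-0.805149, 0.861, 0)  len=0.5254
  (v5,v6,v2) [+--] → (-0.805149, 0.861, 0)–(-0.279762, 0.861, 0.44876)  len=0.6910

Chained into 1 loop(s):
  loop 1: 6 segments, perimeter = 3.5517
Total perimeter = 3.552

loops=1 perimeter=3.552


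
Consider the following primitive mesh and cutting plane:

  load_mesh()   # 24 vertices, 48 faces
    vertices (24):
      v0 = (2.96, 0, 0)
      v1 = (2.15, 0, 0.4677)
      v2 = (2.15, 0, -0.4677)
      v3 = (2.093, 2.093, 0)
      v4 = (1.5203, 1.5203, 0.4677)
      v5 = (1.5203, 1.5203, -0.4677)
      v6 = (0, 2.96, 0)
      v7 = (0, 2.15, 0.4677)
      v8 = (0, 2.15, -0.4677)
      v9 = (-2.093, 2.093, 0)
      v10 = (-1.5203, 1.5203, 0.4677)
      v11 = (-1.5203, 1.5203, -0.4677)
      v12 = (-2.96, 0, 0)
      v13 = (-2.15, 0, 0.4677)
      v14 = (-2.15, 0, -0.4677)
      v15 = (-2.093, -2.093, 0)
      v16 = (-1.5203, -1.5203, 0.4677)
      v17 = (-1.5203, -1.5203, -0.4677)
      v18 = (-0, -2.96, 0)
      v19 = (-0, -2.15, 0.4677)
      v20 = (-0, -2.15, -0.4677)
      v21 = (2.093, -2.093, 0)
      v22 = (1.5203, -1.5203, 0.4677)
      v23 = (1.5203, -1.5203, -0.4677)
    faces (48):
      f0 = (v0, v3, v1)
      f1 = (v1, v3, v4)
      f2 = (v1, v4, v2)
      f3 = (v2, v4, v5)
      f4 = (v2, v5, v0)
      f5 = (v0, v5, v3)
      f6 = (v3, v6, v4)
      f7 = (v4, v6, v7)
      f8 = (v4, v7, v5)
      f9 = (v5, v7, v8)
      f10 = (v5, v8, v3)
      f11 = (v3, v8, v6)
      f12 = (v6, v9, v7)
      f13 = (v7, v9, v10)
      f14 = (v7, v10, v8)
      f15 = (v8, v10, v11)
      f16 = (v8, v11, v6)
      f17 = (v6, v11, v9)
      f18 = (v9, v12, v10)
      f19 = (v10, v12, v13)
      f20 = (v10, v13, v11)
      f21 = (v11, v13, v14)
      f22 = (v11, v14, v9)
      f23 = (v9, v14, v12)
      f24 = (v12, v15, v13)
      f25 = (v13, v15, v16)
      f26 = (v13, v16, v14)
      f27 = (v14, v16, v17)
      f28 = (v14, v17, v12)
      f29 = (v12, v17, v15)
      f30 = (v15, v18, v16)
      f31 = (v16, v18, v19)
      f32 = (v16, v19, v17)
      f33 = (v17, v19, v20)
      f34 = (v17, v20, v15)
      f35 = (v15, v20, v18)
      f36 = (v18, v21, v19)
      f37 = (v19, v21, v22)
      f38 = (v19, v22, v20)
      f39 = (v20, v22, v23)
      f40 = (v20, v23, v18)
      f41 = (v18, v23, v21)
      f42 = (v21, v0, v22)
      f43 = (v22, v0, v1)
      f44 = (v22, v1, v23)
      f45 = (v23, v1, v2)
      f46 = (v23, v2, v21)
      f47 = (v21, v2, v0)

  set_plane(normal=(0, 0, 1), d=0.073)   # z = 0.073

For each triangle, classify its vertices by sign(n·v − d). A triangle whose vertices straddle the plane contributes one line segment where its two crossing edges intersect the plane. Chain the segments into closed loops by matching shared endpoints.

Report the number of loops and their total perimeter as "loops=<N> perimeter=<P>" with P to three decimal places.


loops=2 perimeter=30.514

Straddling triangles (32 of 48):
  (v0,v3,v1) [--+] → (2.1019, 1.76632, 0.073)–(2.83357, 0, 0.073)  len=1.9119
  (v1,v3,v4) [+-+] → (2.1019, 1.76632, 0.073)–(2.00361, 2.00361, 0.073)  len=0.2568
  (v1,v4,v2) [++-] → (1.78601, 0.878796, 0.073)–(2.15, 0, 0.073)  len=0.9512
  (v2,v4,v5) [-+-] → (1.78601, 0.878796, 0.073)–(1.5203, 1.5203, 0.073)  len=0.6944
  (v3,v6,v4) [--+] → (0.237293, 2.73529, 0.073)–(2.00361, 2.00361, 0.073)  len=1.9119
  (v4,v6,v7) [+-+] → (0.237293, 2.73529, 0.073)–(0, 2.83357, 0.073)  len=0.2568
  (v4,v7,v5) [++-] → (0.641504, 1.88429, 0.073)–(1.5203, 1.5203, 0.073)  len=0.9512
  (v5,v7,v8) [-+-] → (0.641504, 1.88429, 0.073)–(0, 2.15, 0.073)  len=0.6944
  (v6,v9,v7) [--+] → (-1.76632, 2.1019, 0.073)–(0, 2.83357, 0.073)  len=1.9119
  (v7,v9,v10) [+-+] → (-1.76632, 2.1019, 0.073)–(-2.00361, 2.00361, 0.073)  len=0.2568
  (v7,v10,v8) [++-] → (-0.878796, 1.78601, 0.073)–(0, 2.15, 0.073)  len=0.9512
  (v8,v10,v11) [-+-] → (-0.878796, 1.78601, 0.073)–(-1.5203, 1.5203, 0.073)  len=0.6944
  (v9,v12,v10) [--+] → (-2.73529, 0.237293, 0.073)–(-2.00361, 2.00361, 0.073)  len=1.9119
  (v10,v12,v13) [+-+] → (-2.73529, 0.237293, 0.073)–(-2.83357, 0, 0.073)  len=0.2568
  (v10,v13,v11) [++-] → (-1.88429, 0.641504, 0.073)–(-1.5203, 1.5203, 0.073)  len=0.9512
  (v11,v13,v14) [-+-] → (-1.88429, 0.641504, 0.073)–(-2.15, 0, 0.073)  len=0.6944
  (v12,v15,v13) [--+] → (-2.1019, -1.76632, 0.073)–(-2.83357, 0, 0.073)  len=1.9119
  (v13,v15,v16) [+-+] → (-2.1019, -1.76632, 0.073)–(-2.00361, -2.00361, 0.073)  len=0.2568
  (v13,v16,v14) [++-] → (-1.78601, -0.878796, 0.073)–(-2.15, 0, 0.073)  len=0.9512
  (v14,v16,v17) [-+-] → (-1.78601, -0.878796, 0.073)–(-1.5203, -1.5203, 0.073)  len=0.6944
  (v15,v18,v16) [--+] → (-0.237293, -2.73529, 0.073)–(-2.00361, -2.00361, 0.073)  len=1.9119
  (v16,v18,v19) [+-+] → (-0.237293, -2.73529, 0.073)–(0, -2.83357, 0.073)  len=0.2568
  (v16,v19,v17) [++-] → (-0.641504, -1.88429, 0.073)–(-1.5203, -1.5203, 0.073)  len=0.9512
  (v17,v19,v20) [-+-] → (-0.641504, -1.88429, 0.073)–(0, -2.15, 0.073)  len=0.6944
  (v18,v21,v19) [--+] → (1.76632, -2.1019, 0.073)–(0, -2.83357, 0.073)  len=1.9119
  (v19,v21,v22) [+-+] → (1.76632, -2.1019, 0.073)–(2.00361, -2.00361, 0.073)  len=0.2568
  (v19,v22,v20) [++-] → (0.878796, -1.78601, 0.073)–(0, -2.15, 0.073)  len=0.9512
  (v20,v22,v23) [-+-] → (0.878796, -1.78601, 0.073)–(1.5203, -1.5203, 0.073)  len=0.6944
  (v21,v0,v22) [--+] → (2.73529, -0.237293, 0.073)–(2.00361, -2.00361, 0.073)  len=1.9119
  (v22,v0,v1) [+-+] → (2.73529, -0.237293, 0.073)–(2.83357, 0, 0.073)  len=0.2568
  (v22,v1,v23) [++-] → (1.88429, -0.641504, 0.073)–(1.5203, -1.5203, 0.073)  len=0.9512
  (v23,v1,v2) [-+-] → (1.88429, -0.641504, 0.073)–(2.15, 0, 0.073)  len=0.6944

Chained into 2 loop(s):
  loop 1: 16 segments, perimeter = 17.3497
  loop 2: 16 segments, perimeter = 13.1644
Total perimeter = 30.514
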